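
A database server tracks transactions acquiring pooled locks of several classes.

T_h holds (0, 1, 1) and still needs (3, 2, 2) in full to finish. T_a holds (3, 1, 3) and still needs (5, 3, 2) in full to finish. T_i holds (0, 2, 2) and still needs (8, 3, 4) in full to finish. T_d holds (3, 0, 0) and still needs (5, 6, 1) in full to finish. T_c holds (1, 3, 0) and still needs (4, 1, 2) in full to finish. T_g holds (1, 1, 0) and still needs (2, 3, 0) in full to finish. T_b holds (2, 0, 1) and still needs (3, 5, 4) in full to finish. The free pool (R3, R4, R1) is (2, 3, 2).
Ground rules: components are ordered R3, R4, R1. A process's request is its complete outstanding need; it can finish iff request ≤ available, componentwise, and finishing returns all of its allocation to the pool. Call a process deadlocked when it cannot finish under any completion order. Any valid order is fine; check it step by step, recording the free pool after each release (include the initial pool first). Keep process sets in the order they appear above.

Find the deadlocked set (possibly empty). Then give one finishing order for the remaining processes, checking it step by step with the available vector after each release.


Deadlocked set: T_a, T_i, T_d, T_c and T_b.
Key observation: after T_g, T_h the pool peaks at (3, 5, 3), and each blocked process is short somewhere: T_a on R3; T_i on R3, R1; T_d on R3, R4; T_c on R3; T_b on R1.
A valid finishing order for the others: T_g, T_h. Walking it through:
  pool = (2, 3, 2)
  T_g: need (2, 3, 0) fits (2, 3, 2); releases (1, 1, 0), pool now (3, 4, 2)
  T_h: need (3, 2, 2) fits (3, 4, 2); releases (0, 1, 1), pool now (3, 5, 3)
The blocked processes can never fit:
  T_a still needs (5, 3, 2) but only (3, 5, 3) is free — short on R3
  T_i still needs (8, 3, 4) but only (3, 5, 3) is free — short on R3 and R1
  T_d still needs (5, 6, 1) but only (3, 5, 3) is free — short on R3 and R4
  T_c still needs (4, 1, 2) but only (3, 5, 3) is free — short on R3
  T_b still needs (3, 5, 4) but only (3, 5, 3) is free — short on R1


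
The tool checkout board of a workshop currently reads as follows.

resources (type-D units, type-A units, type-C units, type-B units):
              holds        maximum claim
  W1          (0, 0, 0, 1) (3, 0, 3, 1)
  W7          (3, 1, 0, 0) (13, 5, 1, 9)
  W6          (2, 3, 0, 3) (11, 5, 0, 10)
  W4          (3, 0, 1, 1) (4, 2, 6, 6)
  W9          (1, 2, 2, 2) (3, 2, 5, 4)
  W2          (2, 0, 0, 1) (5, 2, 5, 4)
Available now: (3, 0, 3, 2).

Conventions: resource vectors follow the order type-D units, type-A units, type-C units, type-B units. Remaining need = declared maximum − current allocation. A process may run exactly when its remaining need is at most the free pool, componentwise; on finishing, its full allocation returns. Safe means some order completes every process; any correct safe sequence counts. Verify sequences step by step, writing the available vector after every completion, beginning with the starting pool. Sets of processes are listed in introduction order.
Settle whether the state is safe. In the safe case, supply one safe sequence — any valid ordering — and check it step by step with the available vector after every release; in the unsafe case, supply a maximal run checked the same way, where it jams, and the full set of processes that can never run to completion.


SAFE. One safe sequence: W1, W9, W2, W4, W6, W7.
Key observation: W1 marks the first exact bind of the order: its need (3, 0, 3, 0) fits the free (3, 0, 3, 2) with zero slack on a requested resource.
Check, step by step:
  pool = (3, 0, 3, 2)
  W1 needs (3, 0, 3, 0) <= (3, 0, 3, 2) -> finishes; pool += (0, 0, 0, 1) = (3, 0, 3, 3)
  W9 needs (2, 0, 3, 2) <= (3, 0, 3, 3) -> finishes; pool += (1, 2, 2, 2) = (4, 2, 5, 5)
  W2 needs (3, 2, 5, 3) <= (4, 2, 5, 5) -> finishes; pool += (2, 0, 0, 1) = (6, 2, 5, 6)
  W4 needs (1, 2, 5, 5) <= (6, 2, 5, 6) -> finishes; pool += (3, 0, 1, 1) = (9, 2, 6, 7)
  W6 needs (9, 2, 0, 7) <= (9, 2, 6, 7) -> finishes; pool += (2, 3, 0, 3) = (11, 5, 6, 10)
  W7 needs (10, 4, 1, 9) <= (11, 5, 6, 10) -> finishes; pool += (3, 1, 0, 0) = (14, 6, 6, 10)


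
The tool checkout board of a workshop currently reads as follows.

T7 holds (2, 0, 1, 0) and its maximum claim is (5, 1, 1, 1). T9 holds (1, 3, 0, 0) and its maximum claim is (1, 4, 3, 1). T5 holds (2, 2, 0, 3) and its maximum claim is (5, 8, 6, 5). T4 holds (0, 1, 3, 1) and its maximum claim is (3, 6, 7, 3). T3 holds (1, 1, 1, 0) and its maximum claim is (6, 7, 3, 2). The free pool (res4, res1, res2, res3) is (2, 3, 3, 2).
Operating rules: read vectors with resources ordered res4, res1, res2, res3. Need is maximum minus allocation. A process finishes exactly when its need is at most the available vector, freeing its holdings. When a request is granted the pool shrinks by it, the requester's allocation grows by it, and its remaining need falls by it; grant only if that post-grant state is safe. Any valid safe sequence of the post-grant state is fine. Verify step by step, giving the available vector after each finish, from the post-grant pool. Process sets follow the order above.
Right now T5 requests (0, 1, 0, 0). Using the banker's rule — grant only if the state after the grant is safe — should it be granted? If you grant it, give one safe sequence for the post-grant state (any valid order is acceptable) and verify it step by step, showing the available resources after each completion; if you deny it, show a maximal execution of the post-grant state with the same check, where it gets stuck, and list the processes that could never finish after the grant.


GRANT: granting preserves safety; a valid post-grant sequence is T9, T7, T4, T3, T5.
Key observation: (2, 2, 3, 2) free after granting still covers T9 first, and each release covers the next.
Check on the post-grant state, step by step:
  pool = (2, 2, 3, 2)
  T9 needs (0, 1, 3, 1) <= (2, 2, 3, 2) -> finishes; pool += (1, 3, 0, 0) = (3, 5, 3, 2)
  T7 needs (3, 1, 0, 1) <= (3, 5, 3, 2) -> finishes; pool += (2, 0, 1, 0) = (5, 5, 4, 2)
  T4 needs (3, 5, 4, 2) <= (5, 5, 4, 2) -> finishes; pool += (0, 1, 3, 1) = (5, 6, 7, 3)
  T3 needs (5, 6, 2, 2) <= (5, 6, 7, 3) -> finishes; pool += (1, 1, 1, 0) = (6, 7, 8, 3)
  T5 needs (3, 5, 6, 2) <= (6, 7, 8, 3) -> finishes; pool += (2, 3, 0, 3) = (8, 10, 8, 6)


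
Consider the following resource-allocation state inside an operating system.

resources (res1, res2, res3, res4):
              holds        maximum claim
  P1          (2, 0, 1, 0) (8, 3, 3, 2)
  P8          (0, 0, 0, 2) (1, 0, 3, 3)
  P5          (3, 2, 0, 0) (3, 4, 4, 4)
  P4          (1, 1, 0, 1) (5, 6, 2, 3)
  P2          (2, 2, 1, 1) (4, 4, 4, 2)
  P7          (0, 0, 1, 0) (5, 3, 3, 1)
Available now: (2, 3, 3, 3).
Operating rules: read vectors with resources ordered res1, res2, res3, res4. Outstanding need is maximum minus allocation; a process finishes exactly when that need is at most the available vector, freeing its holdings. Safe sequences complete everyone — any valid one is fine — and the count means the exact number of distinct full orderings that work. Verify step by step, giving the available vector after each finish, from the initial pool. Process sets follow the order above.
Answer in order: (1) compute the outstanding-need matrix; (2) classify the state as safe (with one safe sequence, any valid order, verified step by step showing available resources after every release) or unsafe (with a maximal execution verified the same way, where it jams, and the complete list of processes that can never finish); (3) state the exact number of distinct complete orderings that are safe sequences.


(1) Outstanding need per process (order res1, res2, res3, res4):
  P1: (6, 3, 2, 2)
  P8: (1, 0, 3, 1)
  P5: (0, 2, 4, 4)
  P4: (4, 5, 2, 2)
  P2: (2, 2, 3, 1)
  P7: (5, 3, 2, 1)
(2) SAFE — a valid safe sequence is P2, P4, P8, P5, P7, P1.
Key observation: the first exact fit in this order is P2 — it needs (2, 2, 3, 1) with (2, 3, 3, 3) free, meeting a requested resource to the last unit.
Walking it through:
  pool = (2, 3, 3, 3)
  run P2 (needs (2, 2, 3, 1), free (2, 3, 3, 3)); after release of (2, 2, 1, 1) the pool is (4, 5, 4, 4)
  run P4 (needs (4, 5, 2, 2), free (4, 5, 4, 4)); after release of (1, 1, 0, 1) the pool is (5, 6, 4, 5)
  run P8 (needs (1, 0, 3, 1), free (5, 6, 4, 5)); after release of (0, 0, 0, 2) the pool is (5, 6, 4, 7)
  run P5 (needs (0, 2, 4, 4), free (5, 6, 4, 7)); after release of (3, 2, 0, 0) the pool is (8, 8, 4, 7)
  run P7 (needs (5, 3, 2, 1), free (8, 8, 4, 7)); after release of (0, 0, 1, 0) the pool is (8, 8, 5, 7)
  run P1 (needs (6, 3, 2, 2), free (8, 8, 5, 7)); after release of (2, 0, 1, 0) the pool is (10, 8, 6, 7)
(3) The exact count: 54 of the possible complete orderings are safe sequences.


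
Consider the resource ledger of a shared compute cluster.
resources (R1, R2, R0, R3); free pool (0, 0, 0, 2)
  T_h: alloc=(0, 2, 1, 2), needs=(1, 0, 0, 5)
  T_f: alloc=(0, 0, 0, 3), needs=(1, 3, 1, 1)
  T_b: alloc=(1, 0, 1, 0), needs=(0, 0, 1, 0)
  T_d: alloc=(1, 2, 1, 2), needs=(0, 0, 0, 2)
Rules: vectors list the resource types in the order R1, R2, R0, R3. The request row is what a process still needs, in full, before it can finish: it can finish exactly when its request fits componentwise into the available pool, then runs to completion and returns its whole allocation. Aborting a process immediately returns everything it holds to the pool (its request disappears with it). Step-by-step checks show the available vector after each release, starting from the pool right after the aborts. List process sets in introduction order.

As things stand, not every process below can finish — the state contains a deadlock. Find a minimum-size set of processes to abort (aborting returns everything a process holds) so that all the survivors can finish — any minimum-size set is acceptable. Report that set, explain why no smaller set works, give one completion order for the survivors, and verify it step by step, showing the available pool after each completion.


Abort T_f.
Key observation: aborting T_f returns (0, 0, 0, 3), and T_h — hopeless before — runs at step 2 with the returned capacity in the pool.
Minimality: the empty abort set fails — the state is deadlocked as it stands.
The survivors complete as T_d, T_h, T_b. Step-by-step check (starting from the post-abort pool):
  pool = (0, 0, 0, 5)
  T_d needs (0, 0, 0, 2) <= (0, 0, 0, 5) -> finishes; pool += (1, 2, 1, 2) = (1, 2, 1, 7)
  T_h needs (1, 0, 0, 5) <= (1, 2, 1, 7) -> finishes; pool += (0, 2, 1, 2) = (1, 4, 2, 9)
  T_b needs (0, 0, 1, 0) <= (1, 4, 2, 9) -> finishes; pool += (1, 0, 1, 0) = (2, 4, 3, 9)


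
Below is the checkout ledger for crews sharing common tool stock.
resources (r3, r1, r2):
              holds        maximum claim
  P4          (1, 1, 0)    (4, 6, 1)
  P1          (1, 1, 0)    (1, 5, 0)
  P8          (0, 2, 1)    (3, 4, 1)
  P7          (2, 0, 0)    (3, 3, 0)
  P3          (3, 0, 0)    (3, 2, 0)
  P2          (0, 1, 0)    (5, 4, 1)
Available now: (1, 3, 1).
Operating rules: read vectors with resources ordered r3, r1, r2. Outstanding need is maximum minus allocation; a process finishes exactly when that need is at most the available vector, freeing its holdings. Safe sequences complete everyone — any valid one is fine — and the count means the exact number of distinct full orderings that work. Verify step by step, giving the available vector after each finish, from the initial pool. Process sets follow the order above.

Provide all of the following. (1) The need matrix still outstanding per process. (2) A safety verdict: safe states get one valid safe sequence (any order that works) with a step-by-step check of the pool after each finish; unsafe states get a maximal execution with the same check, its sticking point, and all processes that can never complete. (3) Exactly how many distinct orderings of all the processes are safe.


(1) Remaining need (order r3, r1, r2):
  P4: (3, 5, 1)
  P1: (0, 4, 0)
  P8: (3, 2, 0)
  P7: (1, 3, 0)
  P3: (0, 2, 0)
  P2: (5, 3, 1)
(2) SAFE, for example via the order P3, P8, P7, P1, P2, P4.
Key observation: no step in this order meets a requested resource exactly; the smallest headroom is 1, first reached at P3 (need (0, 2, 0), pool (1, 3, 1)).
Verifying each step:
  pool = (1, 3, 1)
  P3: need (0, 2, 0) fits (1, 3, 1); releases (3, 0, 0), pool now (4, 3, 1)
  P8: need (3, 2, 0) fits (4, 3, 1); releases (0, 2, 1), pool now (4, 5, 2)
  P7: need (1, 3, 0) fits (4, 5, 2); releases (2, 0, 0), pool now (6, 5, 2)
  P1: need (0, 4, 0) fits (6, 5, 2); releases (1, 1, 0), pool now (7, 6, 2)
  P2: need (5, 3, 1) fits (7, 6, 2); releases (0, 1, 0), pool now (7, 7, 2)
  P4: need (3, 5, 1) fits (7, 7, 2); releases (1, 1, 0), pool now (8, 8, 2)
(3) Exactly 52 of the possible complete orderings are safe sequences.


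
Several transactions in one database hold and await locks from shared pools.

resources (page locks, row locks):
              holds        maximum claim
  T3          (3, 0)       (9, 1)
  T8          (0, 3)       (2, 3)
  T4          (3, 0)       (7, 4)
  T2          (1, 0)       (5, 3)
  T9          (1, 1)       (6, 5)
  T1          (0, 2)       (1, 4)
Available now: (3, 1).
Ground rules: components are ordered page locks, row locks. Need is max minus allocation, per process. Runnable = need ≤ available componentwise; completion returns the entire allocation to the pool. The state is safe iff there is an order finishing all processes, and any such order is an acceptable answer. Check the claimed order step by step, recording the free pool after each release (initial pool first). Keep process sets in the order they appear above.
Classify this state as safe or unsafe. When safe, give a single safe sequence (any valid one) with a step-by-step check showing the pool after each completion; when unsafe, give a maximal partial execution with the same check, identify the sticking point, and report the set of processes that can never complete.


UNSAFE.
Key observation: after T8, T1 complete, (3, 6) is the best the pool ever gets, yet each leftover process wants more page locks.
Going as far as possible: T8, T1; after that, nothing fits. Check, step by step:
  pool = (3, 1)
  T8: need (2, 0) fits (3, 1); releases (0, 3), pool now (3, 4)
  T1: need (1, 2) fits (3, 4); releases (0, 2), pool now (3, 6)
  blocked: T3 wants (6, 1), pool (3, 6) — not enough page locks
  blocked: T4 wants (4, 4), pool (3, 6) — not enough page locks
  blocked: T2 wants (4, 3), pool (3, 6) — not enough page locks
  blocked: T9 wants (5, 4), pool (3, 6) — not enough page locks
Never able to finish: T3, T4, T2 and T9.


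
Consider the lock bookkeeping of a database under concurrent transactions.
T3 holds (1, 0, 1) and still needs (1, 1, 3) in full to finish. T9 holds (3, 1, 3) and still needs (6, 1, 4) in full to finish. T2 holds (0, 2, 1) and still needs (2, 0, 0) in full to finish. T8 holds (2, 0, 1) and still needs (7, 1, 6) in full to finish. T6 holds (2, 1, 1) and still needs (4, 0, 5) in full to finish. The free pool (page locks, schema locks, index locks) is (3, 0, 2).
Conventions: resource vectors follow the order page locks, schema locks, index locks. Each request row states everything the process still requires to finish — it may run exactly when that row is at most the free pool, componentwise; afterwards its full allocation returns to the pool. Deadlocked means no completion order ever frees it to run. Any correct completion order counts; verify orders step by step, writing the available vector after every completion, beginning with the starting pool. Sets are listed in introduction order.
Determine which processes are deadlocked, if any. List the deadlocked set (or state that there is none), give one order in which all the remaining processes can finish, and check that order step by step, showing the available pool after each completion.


Deadlocked set: T9, T8 and T6.
Key observation: after T2, T3 the pool peaks at (4, 2, 4), and each blocked process is short somewhere: T9 on page locks; T8 on page locks, index locks; T6 on index locks.
One completion order for the rest: T2, T3. Walking it through:
  pool = (3, 0, 2)
  run T2 (needs (2, 0, 0), free (3, 0, 2)); after release of (0, 2, 1) the pool is (3, 2, 3)
  run T3 (needs (1, 1, 3), free (3, 2, 3)); after release of (1, 0, 1) the pool is (4, 2, 4)
The blocked processes can never fit:
  blocked: T9 wants (6, 1, 4), pool (4, 2, 4) — not enough page locks
  blocked: T8 wants (7, 1, 6), pool (4, 2, 4) — not enough page locks and index locks
  blocked: T6 wants (4, 0, 5), pool (4, 2, 4) — not enough index locks


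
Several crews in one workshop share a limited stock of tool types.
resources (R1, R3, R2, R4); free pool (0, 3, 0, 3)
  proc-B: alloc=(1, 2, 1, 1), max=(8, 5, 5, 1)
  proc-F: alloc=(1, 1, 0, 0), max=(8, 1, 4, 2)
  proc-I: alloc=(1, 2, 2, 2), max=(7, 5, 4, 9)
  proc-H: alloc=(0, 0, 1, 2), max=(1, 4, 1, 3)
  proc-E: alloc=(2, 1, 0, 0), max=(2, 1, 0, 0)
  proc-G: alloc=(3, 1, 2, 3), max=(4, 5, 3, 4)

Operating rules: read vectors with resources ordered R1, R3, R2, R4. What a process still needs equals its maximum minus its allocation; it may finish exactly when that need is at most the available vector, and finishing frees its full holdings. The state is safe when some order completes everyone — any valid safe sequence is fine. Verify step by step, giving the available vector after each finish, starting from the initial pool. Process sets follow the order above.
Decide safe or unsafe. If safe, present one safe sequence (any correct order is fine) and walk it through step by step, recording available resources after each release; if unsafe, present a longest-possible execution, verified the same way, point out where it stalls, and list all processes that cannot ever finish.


UNSAFE — no complete ordering exists.
Key observation: R1 is the bottleneck — with proc-E, proc-H, proc-G done the pool holds (5, 5, 3, 8), short of every remaining need.
A maximal execution: proc-E, proc-H, proc-G — then nothing else fits. Step-by-step check:
  pool = (0, 3, 0, 3)
  proc-E needs (0, 0, 0, 0) <= (0, 3, 0, 3) -> finishes; pool += (2, 1, 0, 0) = (2, 4, 0, 3)
  proc-H needs (1, 4, 0, 1) <= (2, 4, 0, 3) -> finishes; pool += (0, 0, 1, 2) = (2, 4, 1, 5)
  proc-G needs (1, 4, 1, 1) <= (2, 4, 1, 5) -> finishes; pool += (3, 1, 2, 3) = (5, 5, 3, 8)
  proc-B cannot run: need (7, 3, 4, 0) vs free (5, 5, 3, 8) (insufficient R1 and R2)
  proc-F cannot run: need (7, 0, 4, 2) vs free (5, 5, 3, 8) (insufficient R1 and R2)
  proc-I cannot run: need (6, 3, 2, 7) vs free (5, 5, 3, 8) (insufficient R1)
Never able to finish: proc-B, proc-F and proc-I.


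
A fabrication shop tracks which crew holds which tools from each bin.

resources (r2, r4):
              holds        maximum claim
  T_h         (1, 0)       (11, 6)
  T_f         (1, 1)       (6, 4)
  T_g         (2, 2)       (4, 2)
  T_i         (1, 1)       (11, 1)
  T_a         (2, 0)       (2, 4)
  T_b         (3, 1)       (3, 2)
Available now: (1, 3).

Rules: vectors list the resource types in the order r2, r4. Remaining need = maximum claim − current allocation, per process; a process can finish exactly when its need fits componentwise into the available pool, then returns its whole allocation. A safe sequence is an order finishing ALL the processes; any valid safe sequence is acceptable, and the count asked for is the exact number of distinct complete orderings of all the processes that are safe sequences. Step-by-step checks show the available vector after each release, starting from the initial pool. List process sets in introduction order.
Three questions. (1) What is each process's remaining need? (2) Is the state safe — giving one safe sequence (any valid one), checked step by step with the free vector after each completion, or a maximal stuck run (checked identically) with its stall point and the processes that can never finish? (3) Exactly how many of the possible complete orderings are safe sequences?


(1) Need matrix, components ordered r2, r4:
  T_h: (10, 6)
  T_f: (5, 3)
  T_g: (2, 0)
  T_i: (10, 0)
  T_a: (0, 4)
  T_b: (0, 1)
(2) UNSAFE.
Key observation: T_b, T_g, T_a, T_f can finish, but then (9, 7) is all there is, and the blocked group's r2 demands exceed it.
The run T_b, T_g, T_a, T_f cannot be extended any further. Verifying each step:
  pool = (1, 3)
  run T_b (needs (0, 1), free (1, 3)); after release of (3, 1) the pool is (4, 4)
  run T_g (needs (2, 0), free (4, 4)); after release of (2, 2) the pool is (6, 6)
  run T_a (needs (0, 4), free (6, 6)); after release of (2, 0) the pool is (8, 6)
  run T_f (needs (5, 3), free (8, 6)); after release of (1, 1) the pool is (9, 7)
  blocked: T_h wants (10, 6), pool (9, 7) — not enough r2
  blocked: T_i wants (10, 0), pool (9, 7) — not enough r2
Permanently blocked: T_h and T_i.
(3) Exactly 0 of the possible complete orderings are safe sequences.


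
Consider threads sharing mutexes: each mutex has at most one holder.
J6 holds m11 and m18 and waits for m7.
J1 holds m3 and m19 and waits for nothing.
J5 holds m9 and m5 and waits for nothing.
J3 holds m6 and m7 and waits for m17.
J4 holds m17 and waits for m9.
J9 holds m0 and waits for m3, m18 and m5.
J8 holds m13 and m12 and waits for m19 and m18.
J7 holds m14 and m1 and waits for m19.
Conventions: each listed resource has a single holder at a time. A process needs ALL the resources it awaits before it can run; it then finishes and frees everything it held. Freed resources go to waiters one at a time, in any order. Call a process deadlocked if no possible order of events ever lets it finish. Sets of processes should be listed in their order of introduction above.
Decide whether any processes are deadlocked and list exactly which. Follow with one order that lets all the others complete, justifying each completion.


The deadlocked set is empty.
Key observation: the wait relation is loop-free; peeling off processes with no waits unwinds the whole state.
The rest can finish in the order J1, J5, J4, J3, J7, J6, J8, J9.
Check, step by step:
  J1 waits on nothing -> runs at once and releases m3 and m19
  J5 waits on nothing -> runs at once and releases m9 and m5
  J4 waits on m9 — all released -> runs and releases m17
  J3 waits on m17 — all released -> runs and releases m6 and m7
  J7 waits on m19 — all released -> runs and releases m14 and m1
  J6 waits on m7 — all released -> runs and releases m11 and m18
  J8 waits on m19 and m18 — all released -> runs and releases m13 and m12
  J9 waits on m3, m18 and m5 — all released -> runs and releases m0


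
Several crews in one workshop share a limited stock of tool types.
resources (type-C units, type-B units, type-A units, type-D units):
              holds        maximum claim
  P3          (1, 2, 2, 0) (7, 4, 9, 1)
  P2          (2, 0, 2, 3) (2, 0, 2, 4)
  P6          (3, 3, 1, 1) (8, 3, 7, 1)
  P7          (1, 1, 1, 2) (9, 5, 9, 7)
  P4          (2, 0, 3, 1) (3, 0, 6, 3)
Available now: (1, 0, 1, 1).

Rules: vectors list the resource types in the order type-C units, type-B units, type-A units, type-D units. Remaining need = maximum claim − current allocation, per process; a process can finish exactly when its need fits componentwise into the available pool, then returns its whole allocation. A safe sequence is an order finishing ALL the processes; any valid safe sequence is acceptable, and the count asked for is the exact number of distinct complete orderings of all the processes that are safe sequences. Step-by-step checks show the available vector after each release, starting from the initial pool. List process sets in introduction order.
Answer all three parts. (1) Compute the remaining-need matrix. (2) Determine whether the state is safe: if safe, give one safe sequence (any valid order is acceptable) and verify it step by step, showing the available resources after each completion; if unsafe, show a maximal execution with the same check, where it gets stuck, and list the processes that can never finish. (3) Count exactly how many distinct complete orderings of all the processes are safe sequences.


(1) Outstanding need per process (order type-C units, type-B units, type-A units, type-D units):
  P3: (6, 2, 7, 1)
  P2: (0, 0, 0, 1)
  P6: (5, 0, 6, 0)
  P7: (8, 4, 8, 5)
  P4: (1, 0, 3, 2)
(2) SAFE, for example via the order P2, P4, P6, P3, P7.
Key observation: P2 marks the first exact bind of the order: its need (0, 0, 0, 1) fits the free (1, 0, 1, 1) with zero slack on a requested resource.
Verifying each step:
  pool = (1, 0, 1, 1)
  P2 needs (0, 0, 0, 1) <= (1, 0, 1, 1) -> finishes; pool += (2, 0, 2, 3) = (3, 0, 3, 4)
  P4 needs (1, 0, 3, 2) <= (3, 0, 3, 4) -> finishes; pool += (2, 0, 3, 1) = (5, 0, 6, 5)
  P6 needs (5, 0, 6, 0) <= (5, 0, 6, 5) -> finishes; pool += (3, 3, 1, 1) = (8, 3, 7, 6)
  P3 needs (6, 2, 7, 1) <= (8, 3, 7, 6) -> finishes; pool += (1, 2, 2, 0) = (9, 5, 9, 6)
  P7 needs (8, 4, 8, 5) <= (9, 5, 9, 6) -> finishes; pool += (1, 1, 1, 2) = (10, 6, 10, 8)
(3) Exactly 1 of the possible complete orderings is a safe sequence.


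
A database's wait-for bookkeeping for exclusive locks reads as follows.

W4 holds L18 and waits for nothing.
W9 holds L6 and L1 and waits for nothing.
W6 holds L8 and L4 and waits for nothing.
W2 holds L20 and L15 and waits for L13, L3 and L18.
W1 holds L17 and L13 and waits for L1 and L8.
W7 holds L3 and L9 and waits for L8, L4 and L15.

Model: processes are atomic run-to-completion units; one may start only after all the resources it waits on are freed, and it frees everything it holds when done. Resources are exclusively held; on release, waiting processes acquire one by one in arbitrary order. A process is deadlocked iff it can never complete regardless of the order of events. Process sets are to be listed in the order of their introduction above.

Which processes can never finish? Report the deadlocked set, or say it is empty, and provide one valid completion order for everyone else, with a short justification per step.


Deadlocked set: W2 and W7.
Key observation: the wait chain closes on itself along W2 -> W7 -> W2; no other process is dragged down with it.
One completion order for the rest: W9, W4, W6, W1.
Step-by-step check:
  W9 waits on nothing -> runs at once and releases L6 and L1
  W4 waits on nothing -> runs at once and releases L18
  W6 waits on nothing -> runs at once and releases L8 and L4
  W1: everything it awaited (L1 and L8) is free; runs, freeing L17 and L13


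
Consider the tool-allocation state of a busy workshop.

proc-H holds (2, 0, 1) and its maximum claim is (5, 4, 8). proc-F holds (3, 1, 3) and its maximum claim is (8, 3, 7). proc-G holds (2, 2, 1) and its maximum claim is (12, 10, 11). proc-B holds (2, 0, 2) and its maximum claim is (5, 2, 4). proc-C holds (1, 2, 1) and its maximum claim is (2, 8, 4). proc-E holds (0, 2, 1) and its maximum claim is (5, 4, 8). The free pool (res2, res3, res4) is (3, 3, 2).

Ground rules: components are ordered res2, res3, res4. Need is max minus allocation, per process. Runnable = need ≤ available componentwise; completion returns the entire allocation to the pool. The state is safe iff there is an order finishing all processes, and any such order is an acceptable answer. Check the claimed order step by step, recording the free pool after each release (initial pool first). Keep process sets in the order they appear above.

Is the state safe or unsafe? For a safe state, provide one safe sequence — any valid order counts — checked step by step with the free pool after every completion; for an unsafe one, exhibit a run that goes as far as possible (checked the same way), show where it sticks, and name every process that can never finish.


The state is SAFE; one workable sequence: proc-B, proc-F, proc-E, proc-H, proc-C, proc-G.
Key observation: proc-B is the earliest step where a requested resource binds exactly: need (3, 2, 2), pool (3, 3, 2) at its turn.
Step-by-step check:
  pool = (3, 3, 2)
  proc-B: need (3, 2, 2) fits (3, 3, 2); releases (2, 0, 2), pool now (5, 3, 4)
  proc-F: need (5, 2, 4) fits (5, 3, 4); releases (3, 1, 3), pool now (8, 4, 7)
  proc-E: need (5, 2, 7) fits (8, 4, 7); releases (0, 2, 1), pool now (8, 6, 8)
  proc-H: need (3, 4, 7) fits (8, 6, 8); releases (2, 0, 1), pool now (10, 6, 9)
  proc-C: need (1, 6, 3) fits (10, 6, 9); releases (1, 2, 1), pool now (11, 8, 10)
  proc-G: need (10, 8, 10) fits (11, 8, 10); releases (2, 2, 1), pool now (13, 10, 11)


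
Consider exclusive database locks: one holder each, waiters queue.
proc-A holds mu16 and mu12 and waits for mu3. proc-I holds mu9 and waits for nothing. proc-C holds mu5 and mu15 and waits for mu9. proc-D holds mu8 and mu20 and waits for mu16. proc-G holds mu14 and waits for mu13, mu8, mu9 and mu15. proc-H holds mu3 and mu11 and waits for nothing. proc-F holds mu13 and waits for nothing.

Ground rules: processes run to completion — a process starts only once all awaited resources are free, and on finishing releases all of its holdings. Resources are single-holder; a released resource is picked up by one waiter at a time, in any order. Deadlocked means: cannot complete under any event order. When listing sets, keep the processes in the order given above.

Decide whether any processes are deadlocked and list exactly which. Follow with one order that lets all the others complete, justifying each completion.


Nothing here is deadlocked.
Key observation: no waiting chain loops back on itself — every chain ends at a process that waits on nothing, so everyone eventually runs.
One completion order for the rest: proc-I, proc-H, proc-F, proc-A, proc-D, proc-C, proc-G.
Check, step by step:
  proc-I waits on nothing -> runs at once and releases mu9
  proc-H waits on nothing -> runs at once and releases mu3 and mu11
  proc-F waits on nothing -> runs at once and releases mu13
  run proc-A (all its waits — mu3 — are resolved); releases mu16 and mu12
  run proc-D (all its waits — mu16 — are resolved); releases mu8 and mu20
  run proc-C (all its waits — mu9 — are resolved); releases mu5 and mu15
  run proc-G (all its waits — mu13, mu8, mu9 and mu15 — are resolved); releases mu14


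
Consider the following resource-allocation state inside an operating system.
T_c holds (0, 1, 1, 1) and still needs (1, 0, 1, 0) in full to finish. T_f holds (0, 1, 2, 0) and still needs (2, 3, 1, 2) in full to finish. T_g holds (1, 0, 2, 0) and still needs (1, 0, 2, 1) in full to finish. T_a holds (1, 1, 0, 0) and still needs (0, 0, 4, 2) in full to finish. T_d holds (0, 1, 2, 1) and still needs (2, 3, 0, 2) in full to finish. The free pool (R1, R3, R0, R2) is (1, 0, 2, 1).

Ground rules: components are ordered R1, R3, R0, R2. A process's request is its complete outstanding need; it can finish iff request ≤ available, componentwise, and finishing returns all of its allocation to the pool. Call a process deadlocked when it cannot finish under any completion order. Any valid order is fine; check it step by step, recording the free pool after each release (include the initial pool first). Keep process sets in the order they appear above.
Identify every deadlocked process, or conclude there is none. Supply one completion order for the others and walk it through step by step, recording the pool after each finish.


Deadlocked: T_f and T_d.
Key observation: after T_c, T_g, T_a complete, (3, 2, 5, 2) is the best the pool ever gets, yet each leftover process wants more R3.
The rest can finish in the order T_c, T_g, T_a. Walking it through:
  pool = (1, 0, 2, 1)
  T_c: need (1, 0, 1, 0) fits (1, 0, 2, 1); releases (0, 1, 1, 1), pool now (1, 1, 3, 2)
  T_g: need (1, 0, 2, 1) fits (1, 1, 3, 2); releases (1, 0, 2, 0), pool now (2, 1, 5, 2)
  T_a: need (0, 0, 4, 2) fits (2, 1, 5, 2); releases (1, 1, 0, 0), pool now (3, 2, 5, 2)
The blocked processes can never fit:
  T_f cannot run: need (2, 3, 1, 2) vs free (3, 2, 5, 2) (insufficient R3)
  T_d cannot run: need (2, 3, 0, 2) vs free (3, 2, 5, 2) (insufficient R3)


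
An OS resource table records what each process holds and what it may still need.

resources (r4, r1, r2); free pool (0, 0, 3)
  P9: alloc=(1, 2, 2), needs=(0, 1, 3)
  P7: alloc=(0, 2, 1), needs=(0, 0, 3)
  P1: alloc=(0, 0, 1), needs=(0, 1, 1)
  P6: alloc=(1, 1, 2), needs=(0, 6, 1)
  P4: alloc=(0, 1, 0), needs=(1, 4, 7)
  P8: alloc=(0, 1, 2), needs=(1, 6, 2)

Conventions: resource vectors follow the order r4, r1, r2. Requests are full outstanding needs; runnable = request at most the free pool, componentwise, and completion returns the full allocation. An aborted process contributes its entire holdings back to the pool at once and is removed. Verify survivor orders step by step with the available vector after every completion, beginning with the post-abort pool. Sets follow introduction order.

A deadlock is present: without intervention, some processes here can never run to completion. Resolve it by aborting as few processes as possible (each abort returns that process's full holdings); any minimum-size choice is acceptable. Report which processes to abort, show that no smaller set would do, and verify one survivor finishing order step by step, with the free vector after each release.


Minimum abort set: P8.
Key observation: P6 could never have finished before the abort; with (0, 1, 2) returned by P8, it fits at step 4.
Why nothing smaller works: aborting no one leaves the state deadlocked as given.
Survivors finish in the order: P9, P7, P4, P6, P1. Verifying each step (pool after the aborts first):
  pool = (0, 1, 5)
  P9: need (0, 1, 3) fits (0, 1, 5); releases (1, 2, 2), pool now (1, 3, 7)
  P7: need (0, 0, 3) fits (1, 3, 7); releases (0, 2, 1), pool now (1, 5, 8)
  P4: need (1, 4, 7) fits (1, 5, 8); releases (0, 1, 0), pool now (1, 6, 8)
  P6: need (0, 6, 1) fits (1, 6, 8); releases (1, 1, 2), pool now (2, 7, 10)
  P1: need (0, 1, 1) fits (2, 7, 10); releases (0, 0, 1), pool now (2, 7, 11)


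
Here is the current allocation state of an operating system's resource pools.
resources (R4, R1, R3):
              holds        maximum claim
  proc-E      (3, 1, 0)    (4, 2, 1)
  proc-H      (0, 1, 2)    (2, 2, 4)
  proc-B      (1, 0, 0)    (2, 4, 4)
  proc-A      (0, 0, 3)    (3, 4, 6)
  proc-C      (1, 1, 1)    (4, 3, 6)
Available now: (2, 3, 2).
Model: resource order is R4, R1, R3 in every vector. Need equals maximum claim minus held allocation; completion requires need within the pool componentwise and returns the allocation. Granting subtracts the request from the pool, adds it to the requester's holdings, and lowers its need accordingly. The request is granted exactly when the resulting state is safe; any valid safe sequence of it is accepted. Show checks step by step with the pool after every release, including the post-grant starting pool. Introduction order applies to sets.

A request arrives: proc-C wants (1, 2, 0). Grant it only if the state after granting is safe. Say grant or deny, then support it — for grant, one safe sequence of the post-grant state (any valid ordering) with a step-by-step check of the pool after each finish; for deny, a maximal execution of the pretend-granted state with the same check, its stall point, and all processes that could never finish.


DENY — the pretend-granted state is unsafe.
Key observation: after proc-E, proc-H the pool peaks at (4, 3, 4), and each blocked process is short somewhere: proc-B on R1; proc-A on R1; proc-C on R3.
Pretend the grant happened; the run proc-E, proc-H goes as far as possible. Check, step by step:
  pool = (1, 1, 2)
  proc-E: need (1, 1, 1) fits (1, 1, 2); releases (3, 1, 0), pool now (4, 2, 2)
  proc-H: need (2, 1, 2) fits (4, 2, 2); releases (0, 1, 2), pool now (4, 3, 4)
  blocked: proc-B wants (1, 4, 4), pool (4, 3, 4) — not enough R1
  blocked: proc-A wants (3, 4, 3), pool (4, 3, 4) — not enough R1
  blocked: proc-C wants (2, 0, 5), pool (4, 3, 4) — not enough R3
Processes that could never finish after the grant: proc-B, proc-A and proc-C.


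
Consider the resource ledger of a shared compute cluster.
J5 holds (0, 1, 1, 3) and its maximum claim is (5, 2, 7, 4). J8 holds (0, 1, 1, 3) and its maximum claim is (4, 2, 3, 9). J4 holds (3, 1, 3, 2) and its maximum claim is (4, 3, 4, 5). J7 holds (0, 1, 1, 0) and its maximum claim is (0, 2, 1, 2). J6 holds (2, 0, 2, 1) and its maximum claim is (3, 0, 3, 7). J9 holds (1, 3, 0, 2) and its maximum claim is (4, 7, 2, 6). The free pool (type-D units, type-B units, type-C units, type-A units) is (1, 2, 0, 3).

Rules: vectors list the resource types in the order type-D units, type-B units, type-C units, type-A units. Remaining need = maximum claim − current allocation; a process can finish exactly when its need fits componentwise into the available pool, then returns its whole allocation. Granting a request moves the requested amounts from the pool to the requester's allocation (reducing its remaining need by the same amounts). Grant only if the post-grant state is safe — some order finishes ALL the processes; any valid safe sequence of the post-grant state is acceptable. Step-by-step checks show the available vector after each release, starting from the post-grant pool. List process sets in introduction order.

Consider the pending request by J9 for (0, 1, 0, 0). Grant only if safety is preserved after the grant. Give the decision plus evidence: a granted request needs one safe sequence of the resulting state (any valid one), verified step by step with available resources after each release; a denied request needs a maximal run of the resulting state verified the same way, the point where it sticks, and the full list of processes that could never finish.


GRANT. The post-grant state is safe; one safe sequence: J7, J4, J9, J6, J5, J8.
Key observation: even at the reduced pool (1, 1, 0, 3), J7 fits immediately, so safety survives the grant.
Check on the post-grant state, step by step:
  pool = (1, 1, 0, 3)
  J7 needs (0, 1, 0, 2) <= (1, 1, 0, 3) -> finishes; pool += (0, 1, 1, 0) = (1, 2, 1, 3)
  J4 needs (1, 2, 1, 3) <= (1, 2, 1, 3) -> finishes; pool += (3, 1, 3, 2) = (4, 3, 4, 5)
  J9 needs (3, 3, 2, 4) <= (4, 3, 4, 5) -> finishes; pool += (1, 4, 0, 2) = (5, 7, 4, 7)
  J6 needs (1, 0, 1, 6) <= (5, 7, 4, 7) -> finishes; pool += (2, 0, 2, 1) = (7, 7, 6, 8)
  J5 needs (5, 1, 6, 1) <= (7, 7, 6, 8) -> finishes; pool += (0, 1, 1, 3) = (7, 8, 7, 11)
  J8 needs (4, 1, 2, 6) <= (7, 8, 7, 11) -> finishes; pool += (0, 1, 1, 3) = (7, 9, 8, 14)


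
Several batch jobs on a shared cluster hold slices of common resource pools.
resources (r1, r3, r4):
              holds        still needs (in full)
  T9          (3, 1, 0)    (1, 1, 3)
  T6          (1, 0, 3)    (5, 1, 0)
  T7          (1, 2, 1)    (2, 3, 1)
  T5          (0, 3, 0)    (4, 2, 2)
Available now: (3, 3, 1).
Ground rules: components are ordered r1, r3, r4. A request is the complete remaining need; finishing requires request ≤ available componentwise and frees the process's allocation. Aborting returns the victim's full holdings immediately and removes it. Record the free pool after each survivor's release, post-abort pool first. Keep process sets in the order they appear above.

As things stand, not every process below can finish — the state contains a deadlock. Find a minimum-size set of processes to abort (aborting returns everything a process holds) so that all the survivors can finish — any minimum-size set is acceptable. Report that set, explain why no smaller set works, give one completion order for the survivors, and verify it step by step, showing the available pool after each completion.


Minimum abort set: T6.
Key observation: the deadlocked T9 becomes finishable only because T6 released (1, 0, 3); it completes at step 1 below.
Minimality: the empty abort set fails — the state is deadlocked as it stands.
One survivor order: T9, T7, T5. Step-by-step check (post-abort pool first):
  pool = (4, 3, 4)
  T9 needs (1, 1, 3) <= (4, 3, 4) -> finishes; pool += (3, 1, 0) = (7, 4, 4)
  T7 needs (2, 3, 1) <= (7, 4, 4) -> finishes; pool += (1, 2, 1) = (8, 6, 5)
  T5 needs (4, 2, 2) <= (8, 6, 5) -> finishes; pool += (0, 3, 0) = (8, 9, 5)


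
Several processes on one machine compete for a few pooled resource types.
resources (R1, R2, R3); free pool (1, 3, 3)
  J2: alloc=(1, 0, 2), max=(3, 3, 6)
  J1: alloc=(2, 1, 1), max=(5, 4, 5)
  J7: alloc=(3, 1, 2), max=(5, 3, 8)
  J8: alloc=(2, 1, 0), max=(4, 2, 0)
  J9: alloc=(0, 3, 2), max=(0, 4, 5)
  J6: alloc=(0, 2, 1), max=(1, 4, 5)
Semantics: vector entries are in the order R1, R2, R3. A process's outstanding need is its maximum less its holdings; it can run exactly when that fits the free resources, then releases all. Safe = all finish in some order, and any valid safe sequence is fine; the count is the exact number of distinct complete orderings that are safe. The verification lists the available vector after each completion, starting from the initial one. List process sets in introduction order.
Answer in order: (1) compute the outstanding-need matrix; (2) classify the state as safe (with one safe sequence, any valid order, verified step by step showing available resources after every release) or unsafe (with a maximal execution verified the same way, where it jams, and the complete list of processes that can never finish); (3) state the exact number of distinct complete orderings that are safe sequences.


(1) Outstanding need per process (order R1, R2, R3):
  J2: (2, 3, 4)
  J1: (3, 3, 4)
  J7: (2, 2, 6)
  J8: (2, 1, 0)
  J9: (0, 1, 3)
  J6: (1, 2, 4)
(2) The state is UNSAFE.
Key observation: J9, J6 can finish, but then (1, 8, 6) is all there is, and the blocked group's R1 demands exceed it.
Going as far as possible: J9, J6; after that, nothing fits. Walking it through:
  pool = (1, 3, 3)
  J9 needs (0, 1, 3) <= (1, 3, 3) -> finishes; pool += (0, 3, 2) = (1, 6, 5)
  J6 needs (1, 2, 4) <= (1, 6, 5) -> finishes; pool += (0, 2, 1) = (1, 8, 6)
  blocked: J2 wants (2, 3, 4), pool (1, 8, 6) — not enough R1
  blocked: J1 wants (3, 3, 4), pool (1, 8, 6) — not enough R1
  blocked: J7 wants (2, 2, 6), pool (1, 8, 6) — not enough R1
  blocked: J8 wants (2, 1, 0), pool (1, 8, 6) — not enough R1
Processes that can never finish: J2, J1, J7 and J8.
(3) Precisely 0 of the possible complete orderings are safe sequences.
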